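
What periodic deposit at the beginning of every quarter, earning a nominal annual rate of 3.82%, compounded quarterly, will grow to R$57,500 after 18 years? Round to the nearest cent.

R$553.64

With 4 periods per year: i = 0.00955, n = 72.
PMT = 57500 / ( [(1+0.00955)^72 − 1] / 0.00955 × (1+i) ) = 57500 / 103.857636 = 553.6425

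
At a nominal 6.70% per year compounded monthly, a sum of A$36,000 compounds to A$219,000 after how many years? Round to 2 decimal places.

Periodic rate i = 0.067/12 = 0.00558333.
n = ln(219000/36000) / ln(1+0.00558333) = ln(6.08333) / 0.005568 = 324.2845 months
= 324.2845/12 years

27.02 years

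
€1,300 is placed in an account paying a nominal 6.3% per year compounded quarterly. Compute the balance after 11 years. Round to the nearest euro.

i = 0.063/4 = 0.01575 per quarter; n = 11·4 = 44.
1,300 × (1+0.01575)^44 = 1,300 × 1.988935 = 2,585.6153

€2,586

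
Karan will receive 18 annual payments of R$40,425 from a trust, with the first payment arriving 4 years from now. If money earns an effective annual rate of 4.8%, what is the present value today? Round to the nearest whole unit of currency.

Value one period before first payment (t=3): 40425 × [1 − (1+0.048)^(−18)] / 0.048 = 40425 × 11.874413 = 480,023.1453
PV₀ = 480,023.1453 / (1+0.048)^3 = 480,023.1453 / 1.151023 = 417,040.5938

R$417,041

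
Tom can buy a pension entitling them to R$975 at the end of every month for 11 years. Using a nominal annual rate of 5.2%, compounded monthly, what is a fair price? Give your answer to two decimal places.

R$97,853.98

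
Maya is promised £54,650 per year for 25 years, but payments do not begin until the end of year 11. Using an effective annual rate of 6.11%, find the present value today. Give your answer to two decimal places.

£382,072.55

PV at t=10 (ordinary 25-year annuity): 54650 × a(25|0.0611) = 54650 × 12.650824 = 691,367.5384
Discount back 10 years: 691,367.5384 × (1+0.0611)^(−10) = 691,367.5384 × 0.552633 = 382,072.5518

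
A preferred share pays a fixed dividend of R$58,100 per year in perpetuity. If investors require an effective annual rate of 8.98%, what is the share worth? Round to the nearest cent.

R$646,993.32

PV = C/r = 58100/0.0898 = 646,993.3185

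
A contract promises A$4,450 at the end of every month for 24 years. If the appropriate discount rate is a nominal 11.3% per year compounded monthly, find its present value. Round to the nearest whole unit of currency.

A$440,785

Periodic rate i = 0.113/12 = 0.00941667; n = 24 × 12 = 288 periods.
PV = PMT · [1 − (1+i)^(−n)] / i = 4450 · 99.052900 = 440,785.4041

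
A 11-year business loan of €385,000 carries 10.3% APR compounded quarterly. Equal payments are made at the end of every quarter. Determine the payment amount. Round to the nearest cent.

€14,724.51

With 4 periods per year: i = 0.02575, n = 44.
Annuity-PV factor = 26.146879; PMT = 385000 / 26.146879 = 14,724.5105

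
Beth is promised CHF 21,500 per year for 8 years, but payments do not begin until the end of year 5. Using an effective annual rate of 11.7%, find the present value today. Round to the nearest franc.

PV at t=4 (ordinary 8-year annuity): 21500 × a(8|0.117) = 21500 × 5.020144 = 107,933.1007
Discount back 4 years: 107,933.1007 × (1+0.117)^(−4) = 107,933.1007 × 0.642373 = 69,333.3143

CHF 69,333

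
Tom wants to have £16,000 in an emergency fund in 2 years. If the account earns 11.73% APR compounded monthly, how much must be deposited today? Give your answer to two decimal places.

£12,668.62

i = 0.1173/12 = 0.009775 per month; n = 2·12 = 24.
PV = 16,000 / (1 + 0.009775)^24 = 16,000 / 1.262963 = 12,668.6180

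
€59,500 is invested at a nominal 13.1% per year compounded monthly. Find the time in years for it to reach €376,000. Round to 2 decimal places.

14.15 years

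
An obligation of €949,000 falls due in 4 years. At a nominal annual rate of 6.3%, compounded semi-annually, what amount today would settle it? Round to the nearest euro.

€740,478

i = 0.063/2 = 0.0315 per half-year; n = 4·2 = 8.
PV = 949,000 / (1 + 0.0315)^8 = 949,000 / 1.281604 = 740,478.3308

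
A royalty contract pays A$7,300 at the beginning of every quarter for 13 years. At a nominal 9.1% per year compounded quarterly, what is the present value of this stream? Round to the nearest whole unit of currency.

A$226,297

i = 0.091/4 = 0.02275 per quarter; n = 13·4 = 52.
PV = PMT · [1 − (1+i)^(−n)] / i × (1+i) = 7300 · 30.999602 = 226,297.0973
Payments are at the start of each period, so multiply by (1+i).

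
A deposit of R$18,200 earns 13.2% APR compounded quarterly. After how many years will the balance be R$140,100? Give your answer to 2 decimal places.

Periodic rate i = 0.132/4 = 0.033.
n = ln(140100/18200) / ln(1+0.033) = ln(7.69780) / 0.032467 = 62.8615 quarters
= 62.8615/4 years

15.72 years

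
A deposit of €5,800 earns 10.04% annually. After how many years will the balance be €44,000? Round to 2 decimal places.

n = ln(44000/5800) / ln(1+0.1004) = ln(7.58621) / 0.095674 = 21.1796 years

21.18 years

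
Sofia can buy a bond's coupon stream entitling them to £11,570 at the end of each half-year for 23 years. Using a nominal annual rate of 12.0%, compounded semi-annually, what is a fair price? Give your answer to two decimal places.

i = 0.12/2 = 0.06 per half-year; n = 23·2 = 46.
PV = PMT · [1 − (1+i)^(−n)] / i = 11570 · 15.524370 = 179,616.9597

£179,616.96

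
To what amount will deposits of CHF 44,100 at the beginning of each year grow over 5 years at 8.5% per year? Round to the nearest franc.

CHF 283,520

FV = PMT · [(1+i)^n − 1] / i × (1+i) = 44100 · 6.429030 = 283,520.2016
(annuity-due: payments at period start, so ×(1+i).)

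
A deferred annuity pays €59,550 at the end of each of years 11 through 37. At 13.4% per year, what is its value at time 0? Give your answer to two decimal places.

PV at t=10 (ordinary 27-year annuity): 59550 × a(27|0.134) = 59550 × 7.212455 = 429,501.6735
PV₀ = 429,501.6735 / (1+0.134)^10 = 429,501.6735 / 3.516661 = 122,133.3627

€122,133.36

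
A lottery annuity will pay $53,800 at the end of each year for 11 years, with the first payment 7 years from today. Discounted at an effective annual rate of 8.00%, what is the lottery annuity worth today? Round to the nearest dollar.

$242,033

PV at t=6 (ordinary 11-year annuity): 53800 × a(11|0.08) = 53800 × 7.138964 = 384,076.2771
PV₀ = 384,076.2771 / (1+0.08)^6 = 384,076.2771 / 1.586874 = 242,033.2042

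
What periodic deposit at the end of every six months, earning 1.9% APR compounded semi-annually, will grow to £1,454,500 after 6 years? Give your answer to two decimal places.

£115,004.91

With 2 periods per year: i = 0.0095, n = 12.
FV-annuity factor = 12.647286; PMT = 1.4545e+06 / 12.647286 = 115,004.9116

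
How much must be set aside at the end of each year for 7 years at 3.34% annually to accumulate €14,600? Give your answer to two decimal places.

€1,885.87

PMT = 14600 / ( [(1+0.0334)^7 − 1] / 0.0334 ) = 14600 / 7.741775 = 1,885.8724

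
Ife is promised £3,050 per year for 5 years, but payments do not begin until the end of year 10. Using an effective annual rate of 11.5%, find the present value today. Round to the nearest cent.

PV at t=9 (ordinary 5-year annuity): 3050 × a(5|0.115) = 3050 × 3.649878 = 11,132.1274
Discount back 9 years: 11,132.1274 × (1+0.115)^(−9) = 11,132.1274 × 0.375428 = 4,179.3079

£4,179.31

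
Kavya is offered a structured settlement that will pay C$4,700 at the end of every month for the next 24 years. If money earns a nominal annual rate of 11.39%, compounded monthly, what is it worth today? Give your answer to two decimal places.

C$462,575.02

Periodic rate i = 0.1139/12 = 0.00949167; n = 24 × 12 = 288 periods.
PV = PMT · [1 − (1+i)^(−n)] / i = 4700 · 98.420216 = 462,575.0175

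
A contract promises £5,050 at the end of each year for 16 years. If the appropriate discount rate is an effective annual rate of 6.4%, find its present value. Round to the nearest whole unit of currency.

PV = 5050 × [1 − (1+0.064)^(−16)] / 0.064 = 5050 × 9.833994 = 49,661.6721

£49,662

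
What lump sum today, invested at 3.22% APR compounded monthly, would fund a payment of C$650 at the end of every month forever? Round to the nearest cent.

C$242,236.02

Periodic rate i = 0.0322/12 = 0.00268333.
PV = PMT / i = 650 / 0.00268333 = 242,236.0248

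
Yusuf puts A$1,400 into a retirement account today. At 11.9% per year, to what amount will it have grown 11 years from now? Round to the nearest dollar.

FV = PV·(1+i)^n = 1,400 × 3.444538 = 4,822.3529

A$4,822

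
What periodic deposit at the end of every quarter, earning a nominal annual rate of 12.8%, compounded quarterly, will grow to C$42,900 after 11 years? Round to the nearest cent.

C$457.82

Periodic rate i = 0.128/4 = 0.032; n = 11 × 4 = 44 periods.
PMT = 42900 / ( [(1+0.032)^44 − 1] / 0.032 ) = 42900 / 93.705881 = 457.8154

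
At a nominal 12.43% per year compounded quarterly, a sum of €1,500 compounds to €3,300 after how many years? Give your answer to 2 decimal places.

Periodic rate i = 0.1243/4 = 0.031075.
(1+i)^n = 3300/1500 = 2.20000, so n = ln 2.20000 / ln 1.03107 = 25.7649 quarters
= 25.7649/4 years

6.44 years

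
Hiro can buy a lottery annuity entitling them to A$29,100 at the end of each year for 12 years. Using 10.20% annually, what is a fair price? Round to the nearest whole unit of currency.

PV = PMT · [1 − (1+i)^(−n)] / i = 29100 · 6.747448 = 196,350.7267

A$196,351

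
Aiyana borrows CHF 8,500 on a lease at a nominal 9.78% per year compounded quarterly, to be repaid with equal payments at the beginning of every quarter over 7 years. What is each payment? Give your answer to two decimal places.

CHF 412.71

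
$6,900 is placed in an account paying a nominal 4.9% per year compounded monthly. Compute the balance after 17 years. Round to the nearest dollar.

$15,845

With 12 periods per year: i = 0.00408333, n = 204.
FV = 6,900 × (1 + 0.00408333)^204 = 15,844.5457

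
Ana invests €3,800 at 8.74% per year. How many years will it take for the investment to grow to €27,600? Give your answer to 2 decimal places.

(1+i)^n = 27600/3800 = 7.26316, so n = ln 7.26316 / ln 1.0874 = 23.6642 years

23.66 years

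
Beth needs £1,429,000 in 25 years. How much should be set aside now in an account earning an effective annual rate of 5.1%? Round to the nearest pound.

£412,064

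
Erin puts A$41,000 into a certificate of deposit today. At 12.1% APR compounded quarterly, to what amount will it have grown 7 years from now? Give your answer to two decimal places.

Periodic rate i = 0.121/4 = 0.03025; n = 7 × 4 = 28 periods.
FV = PV·(1+i)^n = 41,000 × 2.303528 = 94,444.6380

A$94,444.64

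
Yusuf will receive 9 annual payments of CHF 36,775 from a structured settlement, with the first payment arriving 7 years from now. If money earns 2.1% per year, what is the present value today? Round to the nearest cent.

PV at t=6 (ordinary 9-year annuity): 36775 × a(9|0.021) = 36775 × 8.123419 = 298,738.7472
PV₀ = 298,738.7472 / (1+0.021)^6 = 298,738.7472 / 1.132803 = 263,716.3784

CHF 263,716.38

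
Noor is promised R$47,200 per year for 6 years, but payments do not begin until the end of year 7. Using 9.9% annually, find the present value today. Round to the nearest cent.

PV at t=6 (ordinary 6-year annuity): 47200 × a(6|0.099) = 47200 × 4.368054 = 206,172.1272
Discount back 6 years: 206,172.1272 × (1+0.099)^(−6) = 206,172.1272 × 0.567563 = 117,015.6090

R$117,015.61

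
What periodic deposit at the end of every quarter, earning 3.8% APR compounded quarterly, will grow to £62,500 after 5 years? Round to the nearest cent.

i = 0.038/4 = 0.0095 per quarter; n = 5·4 = 20.
FV-annuity factor = 21.912168; PMT = 62500 / 21.912168 = 2,852.2965

£2,852.30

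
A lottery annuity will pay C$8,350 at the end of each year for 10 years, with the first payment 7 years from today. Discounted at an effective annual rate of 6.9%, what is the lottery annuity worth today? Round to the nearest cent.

Value one period before first payment (t=6): 8350 × [1 − (1+0.069)^(−10)] / 0.069 = 8350 × 7.056163 = 58,918.9636
PV₀ = 58,918.9636 / (1+0.069)^6 = 58,918.9636 / 1.492335 = 39,481.0657

C$39,481.07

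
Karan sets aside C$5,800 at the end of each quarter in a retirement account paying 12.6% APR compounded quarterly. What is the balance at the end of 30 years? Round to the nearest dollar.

C$7,426,586

With 4 periods per year: i = 0.0315, n = 120.
Accumulation factor s(120|0.0315) = 1280.445780; FV = 5800 × 1280.445780 = 7,426,585.5229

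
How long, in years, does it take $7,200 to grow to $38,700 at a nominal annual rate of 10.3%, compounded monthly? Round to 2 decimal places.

16.40 years

Periodic rate i = 0.103/12 = 0.00858333.
(1+i)^n = 38700/7200 = 5.37500, so n = ln 5.37500 / ln 1.00858 = 196.7727 months
= 196.7727/12 years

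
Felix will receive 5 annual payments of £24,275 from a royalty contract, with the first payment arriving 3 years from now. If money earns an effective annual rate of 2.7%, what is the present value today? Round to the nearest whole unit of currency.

PV at t=2 (ordinary 5-year annuity): 24275 × a(5|0.027) = 24275 × 4.619201 = 112,131.1106
PV₀ = 112,131.1106 / (1+0.027)^2 = 112,131.1106 / 1.054729 = 106,312.7217

£106,313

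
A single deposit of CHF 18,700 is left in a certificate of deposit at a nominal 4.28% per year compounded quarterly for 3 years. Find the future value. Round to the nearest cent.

Periodic rate i = 0.0428/4 = 0.0107; n = 3 × 4 = 12 periods.
FV = PV·(1+i)^n = 18,700 × 1.136232 = 21,247.5468

CHF 21,247.55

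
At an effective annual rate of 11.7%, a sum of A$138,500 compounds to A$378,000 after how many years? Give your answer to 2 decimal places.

9.07 years

(1+i)^n = 378000/138500 = 2.72924, so n = ln 2.72924 / ln 1.117 = 9.0742 years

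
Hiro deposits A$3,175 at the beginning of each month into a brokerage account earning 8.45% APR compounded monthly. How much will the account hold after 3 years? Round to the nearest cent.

A$130,489.96

Periodic rate i = 0.0845/12 = 0.00704167; n = 3 × 12 = 36 periods.
FV = PMT · [(1+i)^n − 1] / i × (1+i) = 3175 · 41.099200 = 130,489.9588
Payments are at the start of each period, so multiply by (1+i).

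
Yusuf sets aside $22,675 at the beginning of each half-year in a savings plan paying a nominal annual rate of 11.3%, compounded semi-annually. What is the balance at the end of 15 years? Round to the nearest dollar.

Periodic rate i = 0.113/2 = 0.0565; n = 15 × 2 = 30 periods.
Accumulation factor s(30|0.0565) × (1+i) = 78.554577; FV = 22675 × 78.554577 = 1,781,225.0222
(Beginning-of-period payments → annuity-due factor ×(1+i).)

$1,781,225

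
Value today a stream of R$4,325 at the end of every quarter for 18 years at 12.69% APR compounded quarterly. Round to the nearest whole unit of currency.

With 4 periods per year: i = 0.031725, n = 72.
PV = 4325 × [1 − (1+0.031725)^(−72)] / 0.031725 = 4325 × 28.194336 = 121,940.5012

R$121,941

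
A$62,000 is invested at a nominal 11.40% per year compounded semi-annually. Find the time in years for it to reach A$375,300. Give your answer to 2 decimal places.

Periodic rate i = 0.114/2 = 0.057.
(1+i)^n = 375300/62000 = 6.05323, so n = ln 6.05323 / ln 1.057 = 32.4813 half-years
= 32.4813/2 years

16.24 years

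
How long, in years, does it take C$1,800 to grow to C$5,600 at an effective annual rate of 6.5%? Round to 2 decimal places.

18.02 years

n = ln(5600/1800) / ln(1+0.065) = ln(3.11111) / 0.062975 = 18.0228 years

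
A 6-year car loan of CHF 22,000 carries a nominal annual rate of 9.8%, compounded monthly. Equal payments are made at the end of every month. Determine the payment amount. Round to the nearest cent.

CHF 405.35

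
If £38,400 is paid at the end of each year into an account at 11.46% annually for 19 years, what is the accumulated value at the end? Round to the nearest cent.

£2,297,663.71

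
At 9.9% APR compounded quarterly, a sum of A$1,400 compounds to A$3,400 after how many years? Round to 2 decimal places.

9.07 years

Periodic rate i = 0.099/4 = 0.02475.
(1+i)^n = 3400/1400 = 2.42857, so n = ln 2.42857 / ln 1.02475 = 36.2925 quarters
= 36.2925/4 years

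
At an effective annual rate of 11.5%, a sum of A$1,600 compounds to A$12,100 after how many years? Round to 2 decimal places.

(1+i)^n = 12100/1600 = 7.56250, so n = ln 7.56250 / ln 1.115 = 18.5863 years

18.59 years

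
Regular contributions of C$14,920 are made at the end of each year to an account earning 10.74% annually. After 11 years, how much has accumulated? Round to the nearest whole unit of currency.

Accumulation factor s(11|0.1074) = 19.287656; FV = 14920 × 19.287656 = 287,771.8311

C$287,772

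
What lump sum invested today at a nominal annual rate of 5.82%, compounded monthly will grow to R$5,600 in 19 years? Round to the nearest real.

R$1,858

i = 0.0582/12 = 0.00485 per month; n = 19·12 = 228.
PV = 5,600 / (1 + 0.00485)^228 = 5,600 / 3.013575 = 1,858.2581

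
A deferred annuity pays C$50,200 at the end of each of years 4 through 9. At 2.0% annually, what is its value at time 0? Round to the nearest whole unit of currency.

PV at t=3 (ordinary 6-year annuity): 50200 × a(6|0.02) = 50200 × 5.601431 = 281,191.8307
PV₀ = 281,191.8307 / (1+0.02)^3 = 281,191.8307 / 1.061208 = 264,973.3424

C$264,973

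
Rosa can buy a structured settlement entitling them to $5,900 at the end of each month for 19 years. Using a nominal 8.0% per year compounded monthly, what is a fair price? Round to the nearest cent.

$690,461.15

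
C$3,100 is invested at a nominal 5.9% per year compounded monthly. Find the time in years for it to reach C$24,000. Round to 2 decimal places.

Periodic rate i = 0.059/12 = 0.00491667.
(1+i)^n = 24000/3100 = 7.74194, so n = ln 7.74194 / ln 1.00492 = 417.2906 months
= 417.2906/12 years

34.77 years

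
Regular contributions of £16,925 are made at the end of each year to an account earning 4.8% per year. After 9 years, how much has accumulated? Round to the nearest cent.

FV = 16925 × [(1+0.048)^9 − 1] / 0.048 = 16925 × 10.936161 = 185,094.5300

£185,094.53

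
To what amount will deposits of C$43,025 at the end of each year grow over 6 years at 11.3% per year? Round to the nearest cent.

Accumulation factor s(6|0.113) = 7.973020; FV = 43025 × 7.973020 = 343,039.1925

C$343,039.19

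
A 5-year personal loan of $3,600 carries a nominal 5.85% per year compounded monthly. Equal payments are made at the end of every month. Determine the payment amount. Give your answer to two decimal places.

$69.35

With 12 periods per year: i = 0.004875, n = 60.
Annuity-PV factor = 51.912643; PMT = 3600 / 51.912643 = 69.3473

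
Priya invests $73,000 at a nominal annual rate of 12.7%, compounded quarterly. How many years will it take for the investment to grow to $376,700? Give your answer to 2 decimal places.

Periodic rate i = 0.127/4 = 0.03175.
(1+i)^n = 376700/73000 = 5.16027, so n = ln 5.16027 / ln 1.03175 = 52.5009 quarters
= 52.5009/4 years

13.13 years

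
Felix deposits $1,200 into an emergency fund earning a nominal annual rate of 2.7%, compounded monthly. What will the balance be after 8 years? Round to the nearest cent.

$1,488.96

With 12 periods per year: i = 0.00225, n = 96.
FV = PV·(1+i)^n = 1,200 × 1.240801 = 1,488.9615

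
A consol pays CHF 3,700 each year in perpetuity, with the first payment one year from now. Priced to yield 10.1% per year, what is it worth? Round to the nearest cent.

PV = C/r = 3700/0.101 = 36,633.6634

CHF 36,633.66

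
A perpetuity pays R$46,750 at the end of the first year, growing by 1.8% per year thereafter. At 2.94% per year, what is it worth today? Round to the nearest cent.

R$4,100,877.19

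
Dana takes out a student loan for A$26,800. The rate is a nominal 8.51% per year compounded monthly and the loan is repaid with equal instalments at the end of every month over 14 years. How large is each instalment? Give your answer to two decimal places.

i = 0.0851/12 = 0.00709167 per month; n = 14·12 = 168.
Annuity-PV factor = 97.991677; PMT = 26800 / 97.991677 = 273.4926

A$273.49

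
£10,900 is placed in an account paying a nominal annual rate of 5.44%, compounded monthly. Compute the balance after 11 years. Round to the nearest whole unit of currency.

With 12 periods per year: i = 0.00453333, n = 132.
FV = 10,900 × (1 + 0.00453333)^132 = 19,802.5457

£19,803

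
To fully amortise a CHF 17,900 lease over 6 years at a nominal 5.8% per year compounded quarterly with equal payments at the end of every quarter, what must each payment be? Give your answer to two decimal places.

i = 0.058/4 = 0.0145 per quarter; n = 6·4 = 24.
Annuity-PV factor = 20.147205; PMT = 17900 / 20.147205 = 888.4607

CHF 888.46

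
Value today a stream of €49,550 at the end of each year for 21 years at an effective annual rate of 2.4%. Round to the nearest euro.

PV = 49550 × [1 − (1+0.024)^(−21)] / 0.024 = 49550 × 16.345153 = 809,902.3152

€809,902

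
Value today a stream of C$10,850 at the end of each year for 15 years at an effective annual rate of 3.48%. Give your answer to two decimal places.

C$125,141.84

Annuity factor a(15|0.0348) = 11.533810; PV = 10850 × 11.533810 = 125,141.8379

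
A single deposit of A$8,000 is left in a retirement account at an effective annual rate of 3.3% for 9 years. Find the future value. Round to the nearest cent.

8,000 × (1+0.033)^9 = 8,000 × 1.339377 = 10,715.0174

A$10,715.02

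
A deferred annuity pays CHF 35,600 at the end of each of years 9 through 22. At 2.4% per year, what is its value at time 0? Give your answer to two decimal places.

CHF 346,666.32

Value one period before first payment (t=8): 35600 × [1 − (1+0.024)^(−14)] / 0.024 = 35600 × 11.772299 = 419,093.8596
Discount back 8 years: 419,093.8596 × (1+0.024)^(−8) = 419,093.8596 × 0.827181 = 346,666.3155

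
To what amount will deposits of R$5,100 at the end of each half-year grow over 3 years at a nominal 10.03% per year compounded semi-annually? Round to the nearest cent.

Periodic rate i = 0.1003/2 = 0.05015; n = 3 × 2 = 6 periods.
FV = PMT · [(1+i)^n − 1] / i = 5100 · 6.804481 = 34,702.8513

R$34,702.85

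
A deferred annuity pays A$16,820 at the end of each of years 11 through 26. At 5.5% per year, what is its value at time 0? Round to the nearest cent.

PV at t=10 (ordinary 16-year annuity): 16820 × a(16|0.055) = 16820 × 10.462162 = 175,973.5654
Discount back 10 years: 175,973.5654 × (1+0.055)^(−10) = 175,973.5654 × 0.585431 = 103,020.3063

A$103,020.31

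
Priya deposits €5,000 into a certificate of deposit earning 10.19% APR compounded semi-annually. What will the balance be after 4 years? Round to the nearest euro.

€7,441

Periodic rate i = 0.1019/2 = 0.05095; n = 4 × 2 = 8 periods.
FV = PV·(1+i)^n = 5,000 × 1.488183 = 7,440.9167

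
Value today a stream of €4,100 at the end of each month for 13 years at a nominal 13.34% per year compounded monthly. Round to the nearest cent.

€303,078.38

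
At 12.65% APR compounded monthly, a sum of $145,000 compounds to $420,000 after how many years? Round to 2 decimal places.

Periodic rate i = 0.1265/12 = 0.0105417.
(1+i)^n = 420000/145000 = 2.89655, so n = ln 2.89655 / ln 1.01054 = 101.4182 months
= 101.4182/12 years

8.45 years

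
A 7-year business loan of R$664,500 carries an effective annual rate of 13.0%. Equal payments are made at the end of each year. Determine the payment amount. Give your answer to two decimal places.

R$150,250.63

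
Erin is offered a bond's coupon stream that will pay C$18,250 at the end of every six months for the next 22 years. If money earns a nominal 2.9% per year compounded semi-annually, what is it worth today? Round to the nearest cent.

Periodic rate i = 0.029/2 = 0.0145; n = 22 × 2 = 44 periods.
Annuity factor a(44|0.0145) = 32.360405; PV = 18250 × 32.360405 = 590,577.3995

C$590,577.40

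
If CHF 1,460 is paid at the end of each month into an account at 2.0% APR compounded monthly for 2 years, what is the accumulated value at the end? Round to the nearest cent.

CHF 35,719.88

i = 0.02/12 = 0.00166667 per month; n = 2·12 = 24.
FV = PMT · [(1+i)^n − 1] / i = 1460 · 24.465672 = 35,719.8807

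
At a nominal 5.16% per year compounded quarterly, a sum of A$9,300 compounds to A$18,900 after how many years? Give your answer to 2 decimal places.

13.83 years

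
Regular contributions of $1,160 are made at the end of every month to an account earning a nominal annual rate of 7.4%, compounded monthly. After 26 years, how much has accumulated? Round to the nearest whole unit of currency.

$1,092,524

i = 0.074/12 = 0.00616667 per month; n = 26·12 = 312.
FV = PMT · [(1+i)^n − 1] / i = 1160 · 941.830719 = 1,092,523.6339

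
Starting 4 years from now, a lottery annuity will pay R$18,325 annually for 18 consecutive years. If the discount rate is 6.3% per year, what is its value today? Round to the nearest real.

R$161,529

PV at t=3 (ordinary 18-year annuity): 18325 × a(18|0.063) = 18325 × 10.587825 = 194,021.8903
Discount back 3 years: 194,021.8903 × (1+0.063)^(−3) = 194,021.8903 × 0.832531 = 161,529.1612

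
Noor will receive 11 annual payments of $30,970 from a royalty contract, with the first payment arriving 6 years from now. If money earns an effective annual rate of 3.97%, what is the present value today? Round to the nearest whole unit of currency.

$223,682

PV at t=5 (ordinary 11-year annuity): 30970 × a(11|0.0397) = 30970 × 8.774668 = 271,751.4732
Discount back 5 years: 271,751.4732 × (1+0.0397)^(−5) = 271,751.4732 × 0.823114 = 223,682.3348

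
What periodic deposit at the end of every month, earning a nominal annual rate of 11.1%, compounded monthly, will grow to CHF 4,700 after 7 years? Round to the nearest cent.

Periodic rate i = 0.111/12 = 0.00925; n = 7 × 12 = 84 periods.
PMT = 4700 / ( [(1+0.00925)^84 − 1] / 0.00925 ) = 4700 / 126.181996 = 37.2478

CHF 37.25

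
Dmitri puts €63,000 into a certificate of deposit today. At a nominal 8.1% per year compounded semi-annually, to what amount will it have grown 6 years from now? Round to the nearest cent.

€101,448.48

Periodic rate i = 0.081/2 = 0.0405; n = 6 × 2 = 12 periods.
63,000 × (1+0.0405)^12 = 63,000 × 1.610293 = 101,448.4846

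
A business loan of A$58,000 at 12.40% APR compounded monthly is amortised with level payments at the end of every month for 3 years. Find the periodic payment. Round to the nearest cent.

A$1,937.53

Periodic rate i = 0.124/12 = 0.0103333; n = 3 × 12 = 36 periods.
Annuity-PV factor = 29.935028; PMT = 58000 / 29.935028 = 1,937.5295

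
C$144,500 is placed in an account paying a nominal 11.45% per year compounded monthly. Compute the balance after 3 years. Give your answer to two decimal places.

i = 0.1145/12 = 0.00954167 per month; n = 3·12 = 36.
144,500 × (1+0.00954167)^36 = 144,500 × 1.407580 = 203,395.2391

C$203,395.24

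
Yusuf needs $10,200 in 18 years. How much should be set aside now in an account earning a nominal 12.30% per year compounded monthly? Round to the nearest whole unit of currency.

$1,127

i = 0.123/12 = 0.01025 per month; n = 18·12 = 216.
PV = FV·(1+i)^(−n) = 10,200 × 0.110501 = 1,127.1108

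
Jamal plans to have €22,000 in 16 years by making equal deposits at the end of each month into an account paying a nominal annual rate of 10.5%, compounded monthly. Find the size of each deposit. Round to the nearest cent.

€44.49

Periodic rate i = 0.105/12 = 0.00875; n = 16 × 12 = 192 periods.
FV-annuity factor = 494.456068; PMT = 22000 / 494.456068 = 44.4933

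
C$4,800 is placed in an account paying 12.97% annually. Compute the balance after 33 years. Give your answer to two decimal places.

C$268,549.59

FV = 4,800 × (1 + 0.1297)^33 = 268,549.5854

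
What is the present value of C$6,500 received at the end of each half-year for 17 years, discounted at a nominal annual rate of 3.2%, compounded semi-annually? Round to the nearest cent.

i = 0.032/2 = 0.016 per half-year; n = 17·2 = 34.
PV = PMT · [1 − (1+i)^(−n)] / i = 6500 · 26.067083 = 169,436.0380

C$169,436.04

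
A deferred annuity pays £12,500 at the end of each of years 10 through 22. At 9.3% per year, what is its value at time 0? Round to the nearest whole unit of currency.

£41,372

Value one period before first payment (t=9): 12500 × [1 − (1+0.093)^(−13)] / 0.093 = 12500 × 7.368497 = 92,106.2069
PV₀ = 92,106.2069 / (1+0.093)^9 = 92,106.2069 / 2.226289 = 41,372.0880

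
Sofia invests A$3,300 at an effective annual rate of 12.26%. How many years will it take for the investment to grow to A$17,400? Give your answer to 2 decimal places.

14.38 years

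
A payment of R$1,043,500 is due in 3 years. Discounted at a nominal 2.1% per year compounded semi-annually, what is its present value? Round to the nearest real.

R$980,109

i = 0.021/2 = 0.0105 per half-year; n = 3·2 = 6.
PV = FV·(1+i)^(−n) = 1,043,500 × 0.939252 = 980,109.3816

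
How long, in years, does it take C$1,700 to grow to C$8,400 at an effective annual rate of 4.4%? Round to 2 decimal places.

n = ln(8400/1700) / ln(1+0.044) = ln(4.94118) / 0.043059 = 37.1022 years

37.10 years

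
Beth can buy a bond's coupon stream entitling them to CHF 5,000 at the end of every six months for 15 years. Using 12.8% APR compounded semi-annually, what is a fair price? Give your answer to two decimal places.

i = 0.128/2 = 0.064 per half-year; n = 15·2 = 30.
Annuity factor a(30|0.064) = 13.195196; PV = 5000 × 13.195196 = 65,975.9816

CHF 65,975.98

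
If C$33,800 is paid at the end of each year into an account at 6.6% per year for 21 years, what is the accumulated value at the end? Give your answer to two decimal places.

C$1,447,959.99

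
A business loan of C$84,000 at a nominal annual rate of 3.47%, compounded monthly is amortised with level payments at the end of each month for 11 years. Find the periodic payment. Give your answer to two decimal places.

C$766.43

Periodic rate i = 0.0347/12 = 0.00289167; n = 11 × 12 = 132 periods.
Annuity-PV factor = 109.599086; PMT = 84000 / 109.599086 = 766.4297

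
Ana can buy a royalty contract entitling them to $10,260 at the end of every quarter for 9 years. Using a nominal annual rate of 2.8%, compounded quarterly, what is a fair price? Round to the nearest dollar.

i = 0.028/4 = 0.007 per quarter; n = 9·4 = 36.
PV = PMT · [1 − (1+i)^(−n)] / i = 10260 · 31.724659 = 325,495.0041

$325,495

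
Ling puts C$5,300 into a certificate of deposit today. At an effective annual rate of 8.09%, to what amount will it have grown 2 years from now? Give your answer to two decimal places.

C$6,192.23

5,300 × (1+0.0809)^2 = 5,300 × 1.168345 = 6,192.2275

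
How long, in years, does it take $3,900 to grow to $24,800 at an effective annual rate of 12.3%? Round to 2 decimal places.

n = ln(24800/3900) / ln(1+0.123) = ln(6.35897) / 0.116004 = 15.9466 years

15.95 years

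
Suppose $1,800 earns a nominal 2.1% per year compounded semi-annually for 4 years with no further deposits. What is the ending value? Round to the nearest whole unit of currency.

Periodic rate i = 0.021/2 = 0.0105; n = 4 × 2 = 8 periods.
FV = 1,800 × (1 + 0.0105)^8 = 1,956.8748

$1,957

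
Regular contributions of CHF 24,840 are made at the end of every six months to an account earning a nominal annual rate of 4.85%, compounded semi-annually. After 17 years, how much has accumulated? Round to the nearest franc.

CHF 1,289,028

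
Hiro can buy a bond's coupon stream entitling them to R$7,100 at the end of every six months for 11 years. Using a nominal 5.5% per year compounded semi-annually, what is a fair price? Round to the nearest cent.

With 2 periods per year: i = 0.0275, n = 22.
PV = 7100 × [1 − (1+0.0275)^(−22)] / 0.0275 = 7100 × 16.343500 = 116,038.8491

R$116,038.85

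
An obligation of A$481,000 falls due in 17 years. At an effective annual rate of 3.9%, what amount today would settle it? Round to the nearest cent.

PV = 481,000 / (1 + 0.039)^17 = 481,000 / 1.916304 = 251,004.0725

A$251,004.07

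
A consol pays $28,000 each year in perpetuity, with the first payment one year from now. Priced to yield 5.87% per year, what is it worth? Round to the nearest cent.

$477,001.70

PV = C/r = 28000/0.0587 = 477,001.7036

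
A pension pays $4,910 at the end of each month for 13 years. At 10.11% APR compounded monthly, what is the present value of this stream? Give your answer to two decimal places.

$425,351.38

i = 0.1011/12 = 0.008425 per month; n = 13·12 = 156.
PV = PMT · [1 − (1+i)^(−n)] / i = 4910 · 86.629609 = 425,351.3802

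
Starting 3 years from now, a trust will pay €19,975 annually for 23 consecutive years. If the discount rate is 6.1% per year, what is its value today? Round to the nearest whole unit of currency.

€216,368

Value one period before first payment (t=2): 19975 × [1 − (1+0.061)^(−23)] / 0.061 = 19975 × 12.193761 = 243,570.3823
PV₀ = 243,570.3823 / (1+0.061)^2 = 243,570.3823 / 1.125721 = 216,368.3384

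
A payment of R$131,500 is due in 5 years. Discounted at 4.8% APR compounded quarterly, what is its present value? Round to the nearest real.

With 4 periods per year: i = 0.012, n = 20.
Discount factor = (1+0.012)^(−20) = 0.787752; PV = 131,500 × 0.787752 = 103,589.4442

R$103,589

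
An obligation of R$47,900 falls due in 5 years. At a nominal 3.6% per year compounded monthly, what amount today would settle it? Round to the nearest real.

R$40,020

i = 0.036/12 = 0.003 per month; n = 5·12 = 60.
Discount factor = (1+0.003)^(−60) = 0.835495; PV = 47,900 × 0.835495 = 40,020.2256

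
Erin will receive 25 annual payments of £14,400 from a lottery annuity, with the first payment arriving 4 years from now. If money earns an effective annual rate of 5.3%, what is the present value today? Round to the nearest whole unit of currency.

£168,716

Value one period before first payment (t=3): 14400 × [1 − (1+0.053)^(−25)] / 0.053 = 14400 × 13.679747 = 196,988.3529
PV₀ = 196,988.3529 / (1+0.053)^3 = 196,988.3529 / 1.167576 = 168,715.6756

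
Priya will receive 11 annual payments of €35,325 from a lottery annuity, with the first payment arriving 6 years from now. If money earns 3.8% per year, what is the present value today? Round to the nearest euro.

Value one period before first payment (t=5): 35325 × [1 − (1+0.038)^(−11)] / 0.038 = 35325 × 8.855738 = 312,828.9519
PV₀ = 312,828.9519 / (1+0.038)^5 = 312,828.9519 / 1.204999 = 259,609.2557

€259,609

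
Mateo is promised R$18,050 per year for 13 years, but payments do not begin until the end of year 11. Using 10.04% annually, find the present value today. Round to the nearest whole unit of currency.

PV at t=10 (ordinary 13-year annuity): 18050 × a(13|0.1004) = 18050 × 7.088660 = 127,950.3129
Discount back 10 years: 127,950.3129 × (1+0.1004)^(−10) = 127,950.3129 × 0.384144 = 49,151.3596

R$49,151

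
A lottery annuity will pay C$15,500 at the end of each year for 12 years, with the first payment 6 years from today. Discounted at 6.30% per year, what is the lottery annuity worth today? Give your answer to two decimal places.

Value one period before first payment (t=5): 15500 × [1 − (1+0.063)^(−12)] / 0.063 = 15500 × 8.247657 = 127,838.6866
PV₀ = 127,838.6866 / (1+0.063)^5 = 127,838.6866 / 1.357270 = 94,188.0873

C$94,188.09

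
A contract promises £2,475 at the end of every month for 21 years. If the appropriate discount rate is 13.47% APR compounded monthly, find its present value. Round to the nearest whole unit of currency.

With 12 periods per year: i = 0.011225, n = 252.
PV = PMT · [1 − (1+i)^(−n)] / i = 2475 · 83.739141 = 207,254.3733

£207,254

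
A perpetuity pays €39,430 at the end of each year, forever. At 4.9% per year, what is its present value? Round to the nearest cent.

PV = C/r = 39430/0.049 = 804,693.8776

€804,693.88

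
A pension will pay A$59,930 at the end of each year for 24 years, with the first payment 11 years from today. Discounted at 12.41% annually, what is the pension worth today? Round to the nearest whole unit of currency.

PV at t=10 (ordinary 24-year annuity): 59930 × a(24|0.1241) = 59930 × 7.571712 = 453,772.6944
PV₀ = 453,772.6944 / (1+0.1241)^10 = 453,772.6944 / 3.221436 = 140,860.3881

A$140,860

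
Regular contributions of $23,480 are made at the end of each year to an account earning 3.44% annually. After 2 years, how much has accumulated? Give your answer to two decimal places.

Accumulation factor s(2|0.0344) = 2.034400; FV = 23480 × 2.034400 = 47,767.7120

$47,767.71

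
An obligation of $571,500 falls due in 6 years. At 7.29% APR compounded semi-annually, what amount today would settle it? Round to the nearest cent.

$371,908.38

i = 0.0729/2 = 0.03645 per half-year; n = 6·2 = 12.
PV = 571,500 / (1 + 0.03645)^12 = 571,500 / 1.536669 = 371,908.3800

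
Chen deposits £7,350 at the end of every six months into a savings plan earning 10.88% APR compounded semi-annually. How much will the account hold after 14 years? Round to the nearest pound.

Periodic rate i = 0.1088/2 = 0.0544; n = 14 × 2 = 28 periods.
Accumulation factor s(28|0.0544) = 62.630182; FV = 7350 × 62.630182 = 460,331.8398

£460,332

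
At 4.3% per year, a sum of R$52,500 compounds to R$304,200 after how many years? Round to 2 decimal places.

41.73 years

(1+i)^n = 304200/52500 = 5.79429, so n = ln 5.79429 / ln 1.043 = 41.7298 years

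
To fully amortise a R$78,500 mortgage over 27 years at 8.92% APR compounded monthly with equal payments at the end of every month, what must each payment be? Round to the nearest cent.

Periodic rate i = 0.0892/12 = 0.00743333; n = 27 × 12 = 324 periods.
Annuity-PV factor = 122.318749; PMT = 78500 / 122.318749 = 641.7659

R$641.77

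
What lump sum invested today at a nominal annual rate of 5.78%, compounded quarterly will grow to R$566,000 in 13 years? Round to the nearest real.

R$268,425

With 4 periods per year: i = 0.01445, n = 52.
PV = FV·(1+i)^(−n) = 566,000 × 0.474249 = 268,424.9088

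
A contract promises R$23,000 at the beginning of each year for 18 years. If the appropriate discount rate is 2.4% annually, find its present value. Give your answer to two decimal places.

R$340,983.45

PV = 23000 × [1 − (1+0.024)^(−18)] / 0.024 × (1+i) = 23000 × 14.825368 = 340,983.4549
Payments are at the start of each period, so multiply by (1+i).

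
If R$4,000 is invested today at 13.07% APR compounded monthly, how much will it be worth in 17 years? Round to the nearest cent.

R$36,458.75

With 12 periods per year: i = 0.0108917, n = 204.
FV = 4,000 × (1 + 0.0108917)^204 = 36,458.7474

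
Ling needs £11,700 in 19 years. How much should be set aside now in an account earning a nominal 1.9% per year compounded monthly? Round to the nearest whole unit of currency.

£8,157

i = 0.019/12 = 0.00158333 per month; n = 19·12 = 228.
Discount factor = (1+0.00158333)^(−228) = 0.697178; PV = 11,700 × 0.697178 = 8,156.9827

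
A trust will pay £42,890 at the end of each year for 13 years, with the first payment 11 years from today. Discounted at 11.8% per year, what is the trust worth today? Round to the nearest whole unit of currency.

£91,194

PV at t=10 (ordinary 13-year annuity): 42890 × a(13|0.118) = 42890 × 6.486768 = 278,217.4691
PV₀ = 278,217.4691 / (1+0.118)^10 = 278,217.4691 / 3.050830 = 91,194.0199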